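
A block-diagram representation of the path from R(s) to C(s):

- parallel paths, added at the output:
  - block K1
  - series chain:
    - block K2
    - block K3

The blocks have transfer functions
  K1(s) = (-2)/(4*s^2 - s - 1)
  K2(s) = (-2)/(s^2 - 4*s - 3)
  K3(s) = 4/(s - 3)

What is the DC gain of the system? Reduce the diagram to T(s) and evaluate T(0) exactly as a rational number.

The answer is 10/9.

Reasoning:
(1) cascade K2, K3 -> (-8)/(s^3 - 7*s^2 + 9*s + 9)
(2) sum the parallel branches K1, (K2*K3) -> (-2*s^3 - 18*s^2 - 10*s - 10)/(4*s^5 - 29*s^4 + 42*s^3 + 34*s^2 - 18*s - 9)
DC gain: substitute s = 0 into T(s) from step 2: T(0) = -10/(-9) = 10/9.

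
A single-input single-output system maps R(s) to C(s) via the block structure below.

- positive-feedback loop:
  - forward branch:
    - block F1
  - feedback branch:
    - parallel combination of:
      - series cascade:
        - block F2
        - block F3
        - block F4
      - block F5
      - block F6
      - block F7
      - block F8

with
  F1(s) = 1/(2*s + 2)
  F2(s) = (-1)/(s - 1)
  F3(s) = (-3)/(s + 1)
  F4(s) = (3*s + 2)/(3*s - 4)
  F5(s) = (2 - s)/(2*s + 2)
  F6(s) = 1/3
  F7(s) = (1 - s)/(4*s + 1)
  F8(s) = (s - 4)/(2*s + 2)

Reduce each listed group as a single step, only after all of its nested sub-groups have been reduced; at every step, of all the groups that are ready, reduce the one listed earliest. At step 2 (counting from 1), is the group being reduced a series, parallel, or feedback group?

Step 1: reduce the series chain F2, F3, F4
Step 2: add (F2*F3*F4), F5, F6, F7, F8 (parallel)
Step 3: feedback reduction of F1, ((F2*F3*F4)+F5+F6+F7+F8)
The group at step 2 is a parallel group.

Hence the answer: parallel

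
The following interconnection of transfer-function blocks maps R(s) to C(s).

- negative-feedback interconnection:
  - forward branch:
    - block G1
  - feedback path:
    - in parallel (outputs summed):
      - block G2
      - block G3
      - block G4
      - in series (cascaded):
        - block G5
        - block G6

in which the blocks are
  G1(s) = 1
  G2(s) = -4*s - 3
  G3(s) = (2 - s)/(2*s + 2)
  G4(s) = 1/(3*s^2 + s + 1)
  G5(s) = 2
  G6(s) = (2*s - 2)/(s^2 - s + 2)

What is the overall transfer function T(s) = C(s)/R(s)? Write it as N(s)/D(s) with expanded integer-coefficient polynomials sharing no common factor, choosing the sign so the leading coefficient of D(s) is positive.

1. cascade G5, G6 = (4*s - 4)/(s^2 - s + 2)
2. add G2, G3, G4, (G5*G6) (parallel) = (-24*s^6 - 29*s^5 - 6*s^4 - 80*s^3 - 71*s^2 - 40*s - 12)/(6*s^5 + 2*s^4 + 8*s^3 + 14*s^2 + 6*s + 4)
3. close the feedback loop around G1, (G2+G3+G4+(G5*G6)), giving the overall T(s)

Therefore the answer is (-6*s^5 - 2*s^4 - 8*s^3 - 14*s^2 - 6*s - 4)/(24*s^6 + 23*s^5 + 4*s^4 + 72*s^3 + 57*s^2 + 34*s + 8).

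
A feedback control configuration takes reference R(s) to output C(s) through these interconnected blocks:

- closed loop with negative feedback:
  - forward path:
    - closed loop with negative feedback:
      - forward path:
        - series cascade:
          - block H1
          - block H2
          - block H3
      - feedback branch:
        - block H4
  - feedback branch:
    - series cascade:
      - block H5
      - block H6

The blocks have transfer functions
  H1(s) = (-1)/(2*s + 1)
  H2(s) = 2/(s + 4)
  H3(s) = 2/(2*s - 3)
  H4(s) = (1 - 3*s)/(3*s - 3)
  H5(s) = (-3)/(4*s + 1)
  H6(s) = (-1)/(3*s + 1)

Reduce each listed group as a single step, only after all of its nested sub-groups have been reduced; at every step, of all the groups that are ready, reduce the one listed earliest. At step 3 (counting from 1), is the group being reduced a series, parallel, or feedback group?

[1] reduce the series chain H1, H2, H3
[2] apply the feedback formula to (H1*H2*H3), H4
[3] cascade H5, H6
[4] apply the feedback formula to [(H1*H2*H3)/(1+(H1*H2*H3)*H4)], (H5*H6)
At step 3 the group reduced is series.

Final answer: series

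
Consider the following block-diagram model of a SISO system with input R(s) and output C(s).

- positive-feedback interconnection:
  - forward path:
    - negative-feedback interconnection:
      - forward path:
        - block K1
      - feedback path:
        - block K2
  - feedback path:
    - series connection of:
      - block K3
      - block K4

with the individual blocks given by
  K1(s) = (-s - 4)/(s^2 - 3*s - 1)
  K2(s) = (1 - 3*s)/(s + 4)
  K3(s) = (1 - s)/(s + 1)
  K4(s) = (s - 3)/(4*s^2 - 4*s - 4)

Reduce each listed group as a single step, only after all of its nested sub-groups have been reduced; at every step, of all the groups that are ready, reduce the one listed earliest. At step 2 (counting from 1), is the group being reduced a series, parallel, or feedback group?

1. collapse the loop (K1 forward, K2 return)
2. cascade K3, K4
3. collapse the loop ([K1/(1+K1*K2)] forward, (K3*K4) return)
The group at step 2 is a series group.

Answer: series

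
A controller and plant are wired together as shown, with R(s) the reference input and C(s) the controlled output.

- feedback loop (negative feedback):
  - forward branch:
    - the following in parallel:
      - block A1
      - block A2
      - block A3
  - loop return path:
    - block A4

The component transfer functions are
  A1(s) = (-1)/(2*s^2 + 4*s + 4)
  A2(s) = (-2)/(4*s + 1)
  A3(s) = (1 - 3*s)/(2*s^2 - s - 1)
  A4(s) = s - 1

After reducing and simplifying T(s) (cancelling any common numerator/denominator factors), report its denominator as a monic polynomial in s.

First reduce the diagram to T(s).

Step 1: add A1, A2, A3 (parallel); result (-32*s^4 - 66*s^3 - 44*s^2 + 29*s + 13)/(16*s^5 + 28*s^4 + 14*s^3 - 30*s^2 - 24*s - 4)
Step 2: reduce the feedback loop with forward (A1+A2+A3) and return A4; result (32*s^4 + 66*s^3 + 44*s^2 - 29*s - 13)/(16*s^5 + 6*s^4 - 36*s^3 - 43*s^2 + 40*s + 17)
The result of step 2 is T(s) in lowest terms. Its denominator has leading coefficient 16; dividing the denominator through by 16 makes it monic.

Answer: s^5 + 3*s^4/8 - 9*s^3/4 - 43*s^2/16 + 5*s/2 + 17/16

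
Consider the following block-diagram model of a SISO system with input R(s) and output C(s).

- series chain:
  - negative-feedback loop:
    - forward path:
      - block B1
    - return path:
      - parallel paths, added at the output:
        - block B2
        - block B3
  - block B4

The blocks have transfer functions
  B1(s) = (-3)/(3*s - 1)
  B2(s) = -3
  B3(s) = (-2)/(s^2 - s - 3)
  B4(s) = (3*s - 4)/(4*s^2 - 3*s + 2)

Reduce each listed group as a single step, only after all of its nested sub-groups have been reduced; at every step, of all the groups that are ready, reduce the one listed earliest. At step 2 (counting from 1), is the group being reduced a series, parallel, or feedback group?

Answer: feedback

Working:
(1) parallel reduction of B2, B3
(2) collapse the loop (B1 forward, (B2+B3) return)
(3) cascade [B1/(1+B1*(B2+B3))], B4
Step 2 collapses a feedback group.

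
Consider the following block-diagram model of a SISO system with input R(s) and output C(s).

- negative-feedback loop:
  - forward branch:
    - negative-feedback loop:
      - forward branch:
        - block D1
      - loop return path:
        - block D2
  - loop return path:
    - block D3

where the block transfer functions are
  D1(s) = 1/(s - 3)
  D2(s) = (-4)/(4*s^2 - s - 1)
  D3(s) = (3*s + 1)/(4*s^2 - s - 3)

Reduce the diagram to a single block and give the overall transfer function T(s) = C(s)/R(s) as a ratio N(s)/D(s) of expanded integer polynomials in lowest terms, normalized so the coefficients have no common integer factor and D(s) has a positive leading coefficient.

1. apply the feedback formula to D1, D2 -> (4*s^2 - s - 1)/(4*s^3 - 13*s^2 + 2*s - 1)
2. collapse the loop ([D1/(1+D1*D2)] forward, D3 return), which is the overall transfer function T(s) = C(s)/R(s) in lowest terms

Therefore the answer is (16*s^4 - 8*s^3 - 15*s^2 + 4*s + 3)/(16*s^5 - 56*s^4 + 21*s^3 + 34*s^2 - 9*s + 2).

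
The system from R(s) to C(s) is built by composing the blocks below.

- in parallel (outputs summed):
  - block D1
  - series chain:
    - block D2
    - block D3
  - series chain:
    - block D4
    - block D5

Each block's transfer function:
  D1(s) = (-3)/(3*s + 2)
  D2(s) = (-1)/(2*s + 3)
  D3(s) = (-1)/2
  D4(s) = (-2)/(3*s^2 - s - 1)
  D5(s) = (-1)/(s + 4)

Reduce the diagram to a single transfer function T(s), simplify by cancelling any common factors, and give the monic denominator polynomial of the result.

Step 1. cascade D2, D3 = 1/(4*s + 6)
Step 2. multiply D4, D5 (series) = 2/(3*s^3 + 11*s^2 - 5*s - 4)
Step 3. sum the parallel branches D1, (D2*D3), (D4*D5) = (-27*s^4 - 147*s^3 - 107*s^2 + 168*s + 88)/(36*s^5 + 210*s^4 + 262*s^3 - 46*s^2 - 164*s - 48)
Step 3 gives the fully reduced T(s), with no common factor left to cancel. The denominator's leading coefficient is 36, so divide each of its coefficients by 36 to get the monic form.

Hence the answer: s^5 + 35*s^4/6 + 131*s^3/18 - 23*s^2/18 - 41*s/9 - 4/3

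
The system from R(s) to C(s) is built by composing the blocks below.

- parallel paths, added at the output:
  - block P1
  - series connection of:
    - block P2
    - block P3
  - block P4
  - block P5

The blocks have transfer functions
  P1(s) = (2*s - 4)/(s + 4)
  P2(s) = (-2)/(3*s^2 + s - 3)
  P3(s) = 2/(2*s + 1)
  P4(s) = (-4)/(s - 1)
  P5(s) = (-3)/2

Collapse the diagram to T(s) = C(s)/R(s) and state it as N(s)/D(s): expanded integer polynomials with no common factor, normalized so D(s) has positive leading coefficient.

Step 1 - reduce the series chain P2, P3, giving (-4)/(6*s^3 + 5*s^2 - 5*s - 3)
Step 2 - sum the parallel branches P1, (P2*P3), P4, P5; the result is T(s) itself (integer coefficients, no common factor, positive leading denominator coefficient)

Therefore the answer is (6*s^5 - 169*s^4 - 222*s^3 + 74*s^2 + 123*s + 68)/(12*s^5 + 46*s^4 - 28*s^3 - 76*s^2 + 22*s + 24).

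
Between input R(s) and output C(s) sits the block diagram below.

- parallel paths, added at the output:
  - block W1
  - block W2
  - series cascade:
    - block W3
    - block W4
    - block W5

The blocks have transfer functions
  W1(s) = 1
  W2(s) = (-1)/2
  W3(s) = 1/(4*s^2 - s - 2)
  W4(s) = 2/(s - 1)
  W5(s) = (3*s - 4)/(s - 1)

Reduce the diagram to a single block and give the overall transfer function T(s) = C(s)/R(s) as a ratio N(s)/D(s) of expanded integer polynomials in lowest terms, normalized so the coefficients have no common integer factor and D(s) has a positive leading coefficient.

Step 1. multiply W3, W4, W5 (series) = (6*s - 8)/(4*s^4 - 9*s^3 + 4*s^2 + 3*s - 2)
Step 2. reduce the parallel group W1, W2, (W3*W4*W5); the result is T(s) itself (integer coefficients, no common factor, positive leading denominator coefficient)

Answer: (4*s^4 - 9*s^3 + 4*s^2 + 15*s - 18)/(8*s^4 - 18*s^3 + 8*s^2 + 6*s - 4)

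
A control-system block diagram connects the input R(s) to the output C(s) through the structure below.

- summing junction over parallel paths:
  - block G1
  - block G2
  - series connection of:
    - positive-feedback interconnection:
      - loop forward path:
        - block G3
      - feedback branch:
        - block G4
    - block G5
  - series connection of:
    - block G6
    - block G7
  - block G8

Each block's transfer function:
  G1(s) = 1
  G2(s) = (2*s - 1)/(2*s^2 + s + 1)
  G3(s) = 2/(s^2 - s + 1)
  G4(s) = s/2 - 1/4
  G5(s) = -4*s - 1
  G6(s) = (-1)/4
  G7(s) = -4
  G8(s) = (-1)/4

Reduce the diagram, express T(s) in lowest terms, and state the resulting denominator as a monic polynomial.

Step 1. feedback reduction of G3, G4 gives 4/(2*s^2 - 4*s + 3)
Step 2. series reduction of [G3/(1-G3*G4)], G5 gives (-16*s - 4)/(2*s^2 - 4*s + 3)
Step 3. multiply G6, G7 (series) gives 1
Step 4. combine G1, G2, ([G3/(1-G3*G4)]*G5), (G6*G7), G8 in parallel gives (28*s^4 - 154*s^3 - 108*s^2 - 47*s - 7)/(16*s^4 - 24*s^3 + 16*s^2 - 4*s + 12)
Step 4 gives the fully reduced T(s), with no common factor left to cancel. The denominator's leading coefficient is 16, so divide each of its coefficients by 16 to get the monic form.

Hence the answer: s^4 - 3*s^3/2 + s^2 - s/4 + 3/4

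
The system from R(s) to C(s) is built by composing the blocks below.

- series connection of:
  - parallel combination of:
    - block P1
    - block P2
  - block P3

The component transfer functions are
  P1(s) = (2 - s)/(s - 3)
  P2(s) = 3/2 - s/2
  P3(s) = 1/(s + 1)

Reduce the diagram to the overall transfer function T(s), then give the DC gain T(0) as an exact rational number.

First reduce the diagram to T(s).

Step 1 - combine P1, P2 in parallel -> (-s^2 + 4*s - 5)/(2*s - 6)
Step 2 - reduce the series chain (P1+P2), P3 -> (-s^2 + 4*s - 5)/(2*s^2 - 4*s - 6)
The step-2 result is T(s). Setting s = 0: T(0) = -5/(-6) = 5/6.

Answer: 5/6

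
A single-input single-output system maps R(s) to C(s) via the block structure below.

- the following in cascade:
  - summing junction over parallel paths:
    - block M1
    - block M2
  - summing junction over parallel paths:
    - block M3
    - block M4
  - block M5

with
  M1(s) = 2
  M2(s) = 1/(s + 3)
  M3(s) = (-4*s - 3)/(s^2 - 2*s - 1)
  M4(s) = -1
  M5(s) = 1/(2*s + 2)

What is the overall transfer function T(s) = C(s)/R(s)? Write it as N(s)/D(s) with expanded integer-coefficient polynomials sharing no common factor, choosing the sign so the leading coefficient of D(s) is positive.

[1] combine M1, M2 in parallel gives (2*s + 7)/(s + 3)
[2] parallel reduction of M3, M4 gives (-s^2 - 2*s - 2)/(s^2 - 2*s - 1)
[3] multiply (M1+M2), (M3+M4), M5 (series): this yields T(s), and no further normalization is needed

Hence the answer: (-2*s^3 - 11*s^2 - 18*s - 14)/(2*s^4 + 4*s^3 - 12*s^2 - 20*s - 6)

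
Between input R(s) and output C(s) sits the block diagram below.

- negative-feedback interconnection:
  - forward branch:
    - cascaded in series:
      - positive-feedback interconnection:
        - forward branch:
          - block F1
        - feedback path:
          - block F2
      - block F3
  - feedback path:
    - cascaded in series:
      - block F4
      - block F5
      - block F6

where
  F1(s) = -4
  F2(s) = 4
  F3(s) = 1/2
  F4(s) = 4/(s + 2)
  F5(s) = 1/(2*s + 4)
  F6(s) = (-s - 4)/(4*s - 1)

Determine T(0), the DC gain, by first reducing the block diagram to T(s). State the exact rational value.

Reducing step by step:

Step 1 - collapse the loop (F1 forward, F2 return) gives (-4)/17
Step 2 - reduce the series chain [F1/(1-F1*F2)], F3 gives (-2)/17
Step 3 - series reduction of F4, F5, F6 gives (-2*s - 8)/(4*s^3 + 15*s^2 + 12*s - 4)
Step 4 - reduce the feedback loop with forward ([F1/(1-F1*F2)]*F3) and return (F4*F5*F6) gives (-8*s^3 - 30*s^2 - 24*s + 8)/(68*s^3 + 255*s^2 + 208*s - 52)
Evaluating the step-4 result (the overall T(s)) at s = 0 gives T(0) = 8/(-52) = -2/13.

Answer: -2/13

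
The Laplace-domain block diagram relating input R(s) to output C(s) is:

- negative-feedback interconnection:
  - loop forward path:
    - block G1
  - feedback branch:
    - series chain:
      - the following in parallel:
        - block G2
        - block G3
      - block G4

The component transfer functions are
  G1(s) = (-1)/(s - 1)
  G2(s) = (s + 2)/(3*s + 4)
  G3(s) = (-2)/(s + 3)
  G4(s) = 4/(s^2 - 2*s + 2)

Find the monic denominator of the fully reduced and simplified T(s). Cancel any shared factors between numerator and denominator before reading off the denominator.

(1) combine G2, G3 in parallel gives (s^2 - s - 2)/(3*s^2 + 13*s + 12)
(2) reduce the series chain (G2+G3), G4 gives (4*s^2 - 4*s - 8)/(3*s^4 + 7*s^3 - 8*s^2 + 2*s + 24)
(3) collapse the loop (G1 forward, ((G2+G3)*G4) return) gives (-3*s^4 - 7*s^3 + 8*s^2 - 2*s - 24)/(3*s^5 + 4*s^4 - 15*s^3 + 6*s^2 + 26*s - 16)
T(s) is the step-3 result (common factors already cancelled). Leading coefficient of the denominator: 3. Divide through by 3 for the monic polynomial.

Hence the answer: s^5 + 4*s^4/3 - 5*s^3 + 2*s^2 + 26*s/3 - 16/3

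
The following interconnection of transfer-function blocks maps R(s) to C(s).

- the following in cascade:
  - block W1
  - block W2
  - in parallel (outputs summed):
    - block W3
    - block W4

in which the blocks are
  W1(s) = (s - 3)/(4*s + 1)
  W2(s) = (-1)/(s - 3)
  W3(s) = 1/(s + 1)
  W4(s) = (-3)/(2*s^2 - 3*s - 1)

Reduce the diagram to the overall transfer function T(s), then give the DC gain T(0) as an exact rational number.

Reducing step by step:

Step 1 - combine W3, W4 in parallel; result (2*s^2 - 6*s - 4)/(2*s^3 - s^2 - 4*s - 1)
Step 2 - reduce the series chain W1, W2, (W3+W4); result (-2*s^2 + 6*s + 4)/(8*s^4 - 2*s^3 - 17*s^2 - 8*s - 1)
The step-2 result is T(s). Setting s = 0: T(0) = 4/(-1) = -4.

Answer: -4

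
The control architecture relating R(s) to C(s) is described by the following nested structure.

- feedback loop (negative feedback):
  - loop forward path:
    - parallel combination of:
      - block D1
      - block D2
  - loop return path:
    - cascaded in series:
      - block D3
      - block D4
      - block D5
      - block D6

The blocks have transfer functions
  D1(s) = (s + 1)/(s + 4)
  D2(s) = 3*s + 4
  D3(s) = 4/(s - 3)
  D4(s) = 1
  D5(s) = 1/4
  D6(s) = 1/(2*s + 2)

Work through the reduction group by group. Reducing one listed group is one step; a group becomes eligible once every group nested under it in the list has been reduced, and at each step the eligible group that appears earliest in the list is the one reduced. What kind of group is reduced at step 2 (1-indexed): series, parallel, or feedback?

Reducing step by step:

Step 1. add D1, D2 (parallel)
Step 2. cascade D3, D4, D5, D6
Step 3. close the feedback loop around (D1+D2), (D3*D4*D5*D6)
Step 2 collapses a series group.

Answer: series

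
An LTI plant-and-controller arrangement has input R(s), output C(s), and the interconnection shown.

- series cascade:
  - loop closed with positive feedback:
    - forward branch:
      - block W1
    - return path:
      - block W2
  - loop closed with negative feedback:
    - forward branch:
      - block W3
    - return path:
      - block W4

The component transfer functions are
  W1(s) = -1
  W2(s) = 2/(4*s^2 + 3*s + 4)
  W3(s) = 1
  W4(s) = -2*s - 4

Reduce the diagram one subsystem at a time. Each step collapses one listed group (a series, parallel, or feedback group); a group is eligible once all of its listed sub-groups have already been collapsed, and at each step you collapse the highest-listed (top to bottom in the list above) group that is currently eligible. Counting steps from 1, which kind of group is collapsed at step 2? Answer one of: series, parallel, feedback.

Step 1: feedback reduction of W1, W2
Step 2: collapse the loop (W3 forward, W4 return)
Step 3: multiply [W1/(1-W1*W2)], [W3/(1+W3*W4)] (series)
Step 2: feedback.

Therefore the answer is feedback.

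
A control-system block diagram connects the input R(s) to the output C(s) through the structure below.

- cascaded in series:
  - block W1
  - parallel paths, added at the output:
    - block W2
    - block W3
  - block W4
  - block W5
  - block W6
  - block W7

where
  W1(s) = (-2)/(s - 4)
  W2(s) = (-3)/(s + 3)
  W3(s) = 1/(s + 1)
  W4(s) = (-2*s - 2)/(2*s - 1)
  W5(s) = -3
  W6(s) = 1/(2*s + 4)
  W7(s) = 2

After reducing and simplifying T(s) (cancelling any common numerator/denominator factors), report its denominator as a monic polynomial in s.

(1) combine W2, W3 in parallel -> (-2*s)/(s^2 + 4*s + 3)
(2) combine W1, (W2+W3), W4, W5, W6, W7 in series -> (24*s)/(2*s^4 + s^3 - 29*s^2 - 34*s + 24)
Step 2 gives the fully reduced T(s), with no common factor left to cancel. The denominator's leading coefficient is 2, so divide each of its coefficients by 2 to get the monic form.

Answer: s^4 + s^3/2 - 29*s^2/2 - 17*s + 12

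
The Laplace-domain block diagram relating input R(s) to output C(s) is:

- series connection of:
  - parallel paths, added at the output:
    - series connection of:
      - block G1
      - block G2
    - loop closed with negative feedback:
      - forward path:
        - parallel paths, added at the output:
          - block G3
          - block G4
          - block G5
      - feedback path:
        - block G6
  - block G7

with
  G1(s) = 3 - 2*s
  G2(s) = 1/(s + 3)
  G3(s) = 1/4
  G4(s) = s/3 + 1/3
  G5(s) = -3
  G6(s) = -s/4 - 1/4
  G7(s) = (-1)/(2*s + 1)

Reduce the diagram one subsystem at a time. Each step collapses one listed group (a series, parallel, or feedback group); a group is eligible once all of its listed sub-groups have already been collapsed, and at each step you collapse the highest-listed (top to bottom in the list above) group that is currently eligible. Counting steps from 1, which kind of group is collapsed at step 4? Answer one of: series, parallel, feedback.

The answer is parallel.

Reasoning:
[1] multiply G1, G2 (series)
[2] combine G3, G4, G5 in parallel
[3] apply the feedback formula to (G3+G4+G5), G6
[4] add (G1*G2), [(G3+G4+G5)/(1+(G3+G4+G5)*G6)] (parallel)
[5] series reduction of ((G1*G2)+[(G3+G4+G5)/(1+(G3+G4+G5)*G6)]), G7
At step 4 the group reduced is parallel.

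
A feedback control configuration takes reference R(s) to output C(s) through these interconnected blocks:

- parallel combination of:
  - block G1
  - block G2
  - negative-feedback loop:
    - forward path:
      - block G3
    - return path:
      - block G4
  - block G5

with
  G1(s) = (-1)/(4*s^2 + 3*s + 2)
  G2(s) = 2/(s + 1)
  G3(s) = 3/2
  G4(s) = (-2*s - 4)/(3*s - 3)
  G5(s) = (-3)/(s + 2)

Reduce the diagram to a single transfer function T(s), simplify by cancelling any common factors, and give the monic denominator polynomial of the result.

[1] apply the feedback formula to G3, G4 -> 1/2 - s/2
[2] reduce the parallel group G1, G2, [G3/(1+G3*G4)], G5 -> (-4*s^5 - 11*s^4 - 12*s^3 + 7*s^2 + 4*s + 4)/(8*s^4 + 30*s^3 + 38*s^2 + 24*s + 8)
T(s) is the step-2 result (common factors already cancelled). Leading coefficient of the denominator: 8. Divide through by 8 for the monic polynomial.

Final answer: s^4 + 15*s^3/4 + 19*s^2/4 + 3*s + 1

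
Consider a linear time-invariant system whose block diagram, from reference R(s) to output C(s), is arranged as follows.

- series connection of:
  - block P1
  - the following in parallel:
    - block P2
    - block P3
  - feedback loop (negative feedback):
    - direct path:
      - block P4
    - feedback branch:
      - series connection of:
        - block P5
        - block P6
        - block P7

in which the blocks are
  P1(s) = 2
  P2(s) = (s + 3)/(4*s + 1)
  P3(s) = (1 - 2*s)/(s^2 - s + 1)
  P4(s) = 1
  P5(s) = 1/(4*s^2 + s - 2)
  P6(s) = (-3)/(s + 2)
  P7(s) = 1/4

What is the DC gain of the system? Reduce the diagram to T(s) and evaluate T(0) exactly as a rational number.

Reducing step by step:

Step 1: sum the parallel branches P2, P3 = (s^3 - 6*s^2 + 4)/(4*s^3 - 3*s^2 + 3*s + 1)
Step 2: reduce the series chain P5, P6, P7 = (-3)/(16*s^3 + 36*s^2 - 16)
Step 3: collapse the loop (P4 forward, (P5*P6*P7) return) = (16*s^3 + 36*s^2 - 16)/(16*s^3 + 36*s^2 - 19)
Step 4: reduce the series chain P1, (P2+P3), [P4/(1+P4*(P5*P6*P7))] = (32*s^6 - 120*s^5 - 432*s^4 + 96*s^3 + 480*s^2 - 128)/(64*s^6 + 96*s^5 - 60*s^4 + 48*s^3 + 93*s^2 - 57*s - 19)
That last expression is T(s); at s = 0 only the constant terms survive, so T(0) = -128/(-19) = 128/19.

Answer: 128/19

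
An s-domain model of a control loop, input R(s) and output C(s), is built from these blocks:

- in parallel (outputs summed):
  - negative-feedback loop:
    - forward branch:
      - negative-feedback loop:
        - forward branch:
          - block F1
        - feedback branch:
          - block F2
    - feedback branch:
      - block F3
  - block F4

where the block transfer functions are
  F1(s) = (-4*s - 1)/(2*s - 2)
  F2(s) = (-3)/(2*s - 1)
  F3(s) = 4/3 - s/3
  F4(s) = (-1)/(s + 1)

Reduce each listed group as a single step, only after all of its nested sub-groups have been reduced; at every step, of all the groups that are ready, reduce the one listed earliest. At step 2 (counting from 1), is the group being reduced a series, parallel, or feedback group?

The answer is feedback.

Reasoning:
Step 1 - close the feedback loop around F1, F2
Step 2 - collapse the loop ([F1/(1+F1*F2)] forward, F3 return)
Step 3 - combine [[F1/(1+F1*F2)]/(1+[F1/(1+F1*F2)]*F3)], F4 in parallel
So the answer for step 2 is feedback.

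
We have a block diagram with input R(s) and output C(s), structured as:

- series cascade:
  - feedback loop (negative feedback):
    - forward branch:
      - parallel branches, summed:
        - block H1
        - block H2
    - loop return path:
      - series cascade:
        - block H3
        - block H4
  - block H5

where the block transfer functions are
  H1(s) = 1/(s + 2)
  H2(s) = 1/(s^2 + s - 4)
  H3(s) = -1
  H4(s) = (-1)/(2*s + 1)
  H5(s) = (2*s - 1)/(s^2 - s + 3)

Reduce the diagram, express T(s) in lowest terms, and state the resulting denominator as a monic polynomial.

First reduce the diagram to T(s).

Step 1 - add H1, H2 (parallel), giving (s^2 + 2*s - 2)/(s^3 + 3*s^2 - 2*s - 8)
Step 2 - multiply H3, H4 (series), giving 1/(2*s + 1)
Step 3 - close the feedback loop around (H1+H2), (H3*H4), giving (2*s^3 + 5*s^2 - 2*s - 2)/(2*s^4 + 7*s^3 - 16*s - 10)
Step 4 - cascade [(H1+H2)/(1+(H1+H2)*(H3*H4))], H5, giving (4*s^4 + 8*s^3 - 9*s^2 - 2*s + 2)/(2*s^6 + 5*s^5 - s^4 + 5*s^3 + 6*s^2 - 38*s - 30)
Step 4 gives the fully reduced T(s), with no common factor left to cancel. The denominator's leading coefficient is 2, so divide each of its coefficients by 2 to get the monic form.

Answer: s^6 + 5*s^5/2 - s^4/2 + 5*s^3/2 + 3*s^2 - 19*s - 15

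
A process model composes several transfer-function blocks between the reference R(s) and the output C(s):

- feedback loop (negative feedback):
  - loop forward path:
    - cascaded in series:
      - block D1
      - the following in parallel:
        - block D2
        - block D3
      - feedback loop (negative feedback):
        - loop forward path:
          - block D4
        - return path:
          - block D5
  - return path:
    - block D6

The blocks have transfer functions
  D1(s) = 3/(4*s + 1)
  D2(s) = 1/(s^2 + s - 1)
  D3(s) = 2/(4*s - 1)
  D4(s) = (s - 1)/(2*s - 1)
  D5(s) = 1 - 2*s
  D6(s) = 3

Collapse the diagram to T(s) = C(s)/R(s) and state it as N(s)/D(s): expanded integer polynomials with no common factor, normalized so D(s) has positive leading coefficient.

Step 1: combine D2, D3 in parallel = (2*s^2 + 6*s - 3)/(4*s^3 + 3*s^2 - 5*s + 1)
Step 2: collapse the loop (D4 forward, D5 return) = (1 - s)/(2*s^2 - 5*s + 2)
Step 3: multiply D1, (D2+D3), [D4/(1+D4*D5)] (series) = (-6*s^3 - 12*s^2 + 27*s - 9)/(32*s^6 - 48*s^5 - 82*s^4 + 115*s^3 - 27*s^2 - 7*s + 2)
Step 4: reduce the feedback loop with forward (D1*(D2+D3)*[D4/(1+D4*D5)]) and return D6, giving the overall T(s)

Final answer: (-6*s^3 - 12*s^2 + 27*s - 9)/(32*s^6 - 48*s^5 - 82*s^4 + 97*s^3 - 63*s^2 + 74*s - 25)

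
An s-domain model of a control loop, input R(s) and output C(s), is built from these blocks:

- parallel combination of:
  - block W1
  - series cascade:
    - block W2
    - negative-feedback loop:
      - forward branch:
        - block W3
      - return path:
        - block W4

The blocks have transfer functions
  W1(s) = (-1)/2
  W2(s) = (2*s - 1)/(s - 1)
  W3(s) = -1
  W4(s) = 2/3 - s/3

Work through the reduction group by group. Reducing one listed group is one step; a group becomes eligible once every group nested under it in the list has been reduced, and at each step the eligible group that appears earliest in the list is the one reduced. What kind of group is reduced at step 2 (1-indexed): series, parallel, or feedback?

Step 1 - reduce the feedback loop with forward W3 and return W4
Step 2 - series reduction of W2, [W3/(1+W3*W4)]
Step 3 - sum the parallel branches W1, (W2*[W3/(1+W3*W4)])
At step 2 the group reduced is series.

Hence the answer: series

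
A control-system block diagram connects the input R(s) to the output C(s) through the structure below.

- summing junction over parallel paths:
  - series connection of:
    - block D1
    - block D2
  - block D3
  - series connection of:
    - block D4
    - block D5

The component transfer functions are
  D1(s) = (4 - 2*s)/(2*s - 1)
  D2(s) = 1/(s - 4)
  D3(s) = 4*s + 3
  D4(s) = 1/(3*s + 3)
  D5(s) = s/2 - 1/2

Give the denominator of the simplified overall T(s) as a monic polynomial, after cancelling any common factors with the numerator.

[1] multiply D1, D2 (series): (4 - 2*s)/(2*s^2 - 9*s + 4)
[2] reduce the series chain D4, D5: (s - 1)/(6*s + 6)
[3] parallel reduction of (D1*D2), D3, (D4*D5): (48*s^4 - 130*s^3 - 269*s^2 + 31*s + 92)/(12*s^3 - 42*s^2 - 30*s + 24)
No further cancellation is possible in the step-3 result, so that is T(s). Its denominator becomes monic after dividing by the leading coefficient 12.

Hence the answer: s^3 - 7*s^2/2 - 5*s/2 + 2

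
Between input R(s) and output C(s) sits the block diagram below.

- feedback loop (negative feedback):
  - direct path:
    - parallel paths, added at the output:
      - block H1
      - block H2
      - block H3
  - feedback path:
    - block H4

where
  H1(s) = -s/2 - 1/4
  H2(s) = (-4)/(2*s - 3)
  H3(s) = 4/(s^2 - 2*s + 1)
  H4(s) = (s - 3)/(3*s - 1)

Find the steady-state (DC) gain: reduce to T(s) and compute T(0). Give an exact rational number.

First reduce the diagram to T(s).

[1] sum the parallel branches H1, H2, H3, giving (-4*s^4 + 12*s^3 - 25*s^2 + 62*s - 61)/(8*s^3 - 28*s^2 + 32*s - 12)
[2] collapse the loop ((H1+H2+H3) forward, H4 return), giving (12*s^5 - 40*s^4 + 87*s^3 - 211*s^2 + 245*s - 61)/(4*s^5 - 48*s^4 + 153*s^3 - 261*s^2 + 315*s - 195)
DC gain: substitute s = 0 into T(s) from step 2: T(0) = -61/(-195) = 61/195.

Answer: 61/195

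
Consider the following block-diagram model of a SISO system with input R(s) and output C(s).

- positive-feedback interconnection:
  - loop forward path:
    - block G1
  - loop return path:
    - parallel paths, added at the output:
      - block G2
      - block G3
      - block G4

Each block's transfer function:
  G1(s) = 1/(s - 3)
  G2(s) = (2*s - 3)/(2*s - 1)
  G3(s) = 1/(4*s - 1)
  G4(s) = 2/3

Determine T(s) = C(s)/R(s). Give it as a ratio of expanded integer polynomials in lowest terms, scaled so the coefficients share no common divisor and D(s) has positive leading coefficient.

[1] combine G2, G3, G4 in parallel gives (40*s^2 - 48*s + 8)/(24*s^2 - 18*s + 3)
[2] collapse the loop (G1 forward, (G2+G3+G4) return): this yields T(s), and no further normalization is needed

Final answer: (24*s^2 - 18*s + 3)/(24*s^3 - 130*s^2 + 105*s - 17)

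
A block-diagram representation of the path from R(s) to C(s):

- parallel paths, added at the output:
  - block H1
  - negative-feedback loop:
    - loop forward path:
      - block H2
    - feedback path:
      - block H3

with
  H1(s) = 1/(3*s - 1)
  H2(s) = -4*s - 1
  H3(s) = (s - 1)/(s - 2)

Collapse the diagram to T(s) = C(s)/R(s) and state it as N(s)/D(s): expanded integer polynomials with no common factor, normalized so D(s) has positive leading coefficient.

Reducing step by step:

[1] close the feedback loop around H2, H3, giving (4*s^2 - 7*s - 2)/(4*s^2 - 4*s + 1)
[2] parallel reduction of H1, [H2/(1+H2*H3)]; the result is T(s) itself (integer coefficients, no common factor, positive leading denominator coefficient)

Answer: (12*s^3 - 21*s^2 - 3*s + 3)/(12*s^3 - 16*s^2 + 7*s - 1)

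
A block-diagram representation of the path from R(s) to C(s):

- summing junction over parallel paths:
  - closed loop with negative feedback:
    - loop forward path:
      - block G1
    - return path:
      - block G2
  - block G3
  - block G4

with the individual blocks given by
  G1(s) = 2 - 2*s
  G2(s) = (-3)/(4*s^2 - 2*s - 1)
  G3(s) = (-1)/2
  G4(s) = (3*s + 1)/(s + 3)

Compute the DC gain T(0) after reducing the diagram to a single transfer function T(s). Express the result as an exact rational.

1. reduce the feedback loop with forward G1 and return G2 -> (-8*s^3 + 12*s^2 - 2*s - 2)/(4*s^2 + 4*s - 7)
2. parallel reduction of [G1/(1+G1*G2)], G3, G4 -> (-16*s^4 - 4*s^3 + 84*s^2 - 55*s - 5)/(8*s^3 + 32*s^2 + 10*s - 42)
Step 2 gives the overall T(s). Then T(0) = -5/(-42) = 5/42.

Final answer: 5/42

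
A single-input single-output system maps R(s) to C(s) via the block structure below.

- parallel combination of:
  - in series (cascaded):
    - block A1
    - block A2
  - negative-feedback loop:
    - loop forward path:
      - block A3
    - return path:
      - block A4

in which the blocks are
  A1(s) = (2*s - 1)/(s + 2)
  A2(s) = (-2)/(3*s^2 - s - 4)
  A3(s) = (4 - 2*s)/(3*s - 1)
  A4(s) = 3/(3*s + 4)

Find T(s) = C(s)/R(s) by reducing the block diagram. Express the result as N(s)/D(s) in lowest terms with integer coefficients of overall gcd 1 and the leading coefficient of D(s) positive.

The answer is (-18*s^5 - 18*s^4 + 68*s^3 + 110*s^2 - 154*s - 112)/(27*s^5 + 54*s^4 - 15*s^3 - 50*s^2 - 72*s - 64).

Reasoning:
1. reduce the series chain A1, A2; result (2 - 4*s)/(3*s^3 + 5*s^2 - 6*s - 8)
2. collapse the loop (A3 forward, A4 return); result (-6*s^2 + 4*s + 16)/(9*s^2 + 3*s + 8)
3. sum the parallel branches (A1*A2), [A3/(1+A3*A4)], giving the overall T(s)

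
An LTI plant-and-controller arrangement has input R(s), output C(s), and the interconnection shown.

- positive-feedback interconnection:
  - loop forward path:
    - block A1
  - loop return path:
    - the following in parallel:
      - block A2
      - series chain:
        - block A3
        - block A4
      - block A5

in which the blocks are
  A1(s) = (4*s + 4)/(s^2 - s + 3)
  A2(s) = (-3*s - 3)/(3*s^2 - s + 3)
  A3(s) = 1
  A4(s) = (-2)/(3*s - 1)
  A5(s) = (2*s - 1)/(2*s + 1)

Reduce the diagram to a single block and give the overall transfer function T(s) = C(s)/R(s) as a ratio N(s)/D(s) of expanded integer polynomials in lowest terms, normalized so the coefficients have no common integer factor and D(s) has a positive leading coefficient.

Step 1 - series reduction of A3, A4: (-2)/(3*s - 1)
Step 2 - parallel reduction of A2, (A3*A4), A5: (18*s^4 - 51*s^3 + 3*s^2 - 26*s)/(18*s^4 - 3*s^3 + 14*s^2 + 4*s - 3)
Step 3 - close the feedback loop around A1, (A2+(A3*A4)+A5): this yields T(s), and no further normalization is needed

Hence the answer: (72*s^5 + 60*s^4 + 44*s^3 + 72*s^2 + 4*s - 12)/(18*s^6 - 93*s^5 + 203*s^4 + 173*s^3 + 127*s^2 + 119*s - 9)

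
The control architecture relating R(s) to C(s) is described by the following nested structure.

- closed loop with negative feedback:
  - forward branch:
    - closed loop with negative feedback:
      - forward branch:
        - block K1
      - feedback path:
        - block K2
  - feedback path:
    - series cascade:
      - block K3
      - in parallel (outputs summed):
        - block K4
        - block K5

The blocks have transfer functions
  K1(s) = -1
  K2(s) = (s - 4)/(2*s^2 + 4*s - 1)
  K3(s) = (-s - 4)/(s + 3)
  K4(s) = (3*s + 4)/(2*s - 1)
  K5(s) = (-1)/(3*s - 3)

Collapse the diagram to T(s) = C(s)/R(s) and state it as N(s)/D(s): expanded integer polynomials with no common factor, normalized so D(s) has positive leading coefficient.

Answer: (-12*s^5 - 42*s^4 + 18*s^3 + 87*s^2 - 60*s + 9)/(30*s^5 + 146*s^4 + 122*s^3 - 180*s^2 - 214*s + 71)

Working:
1. close the feedback loop around K1, K2; result (-2*s^2 - 4*s + 1)/(2*s^2 + 3*s + 3)
2. combine K4, K5 in parallel; result (9*s^2 + s - 11)/(6*s^2 - 9*s + 3)
3. combine K3, (K4+K5) in series; result (-9*s^3 - 37*s^2 + 7*s + 44)/(6*s^3 + 9*s^2 - 24*s + 9)
4. apply the feedback formula to [K1/(1+K1*K2)], (K3*(K4+K5)) - this is the overall T(s), already in the required normalized form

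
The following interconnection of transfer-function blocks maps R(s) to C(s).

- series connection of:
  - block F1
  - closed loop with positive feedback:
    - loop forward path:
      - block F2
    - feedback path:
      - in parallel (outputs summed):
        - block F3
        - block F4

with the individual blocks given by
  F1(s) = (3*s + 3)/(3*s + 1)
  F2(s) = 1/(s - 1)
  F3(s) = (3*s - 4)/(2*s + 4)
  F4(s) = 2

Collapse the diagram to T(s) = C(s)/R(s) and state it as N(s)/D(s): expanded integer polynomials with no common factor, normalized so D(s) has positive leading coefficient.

Reducing step by step:

Step 1. parallel reduction of F3, F4 -> (7*s + 4)/(2*s + 4)
Step 2. apply the feedback formula to F2, (F3+F4) -> (2*s + 4)/(2*s^2 - 5*s - 8)
Step 3. combine F1, [F2/(1-F2*(F3+F4))] in series, giving the overall T(s)

Answer: (6*s^2 + 18*s + 12)/(6*s^3 - 13*s^2 - 29*s - 8)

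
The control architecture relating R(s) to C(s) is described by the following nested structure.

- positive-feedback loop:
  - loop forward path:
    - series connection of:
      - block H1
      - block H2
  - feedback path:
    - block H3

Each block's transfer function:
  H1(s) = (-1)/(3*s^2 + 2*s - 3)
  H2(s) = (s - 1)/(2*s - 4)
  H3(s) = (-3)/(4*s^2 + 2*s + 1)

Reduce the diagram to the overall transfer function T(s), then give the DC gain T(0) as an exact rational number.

Answer: 1/15

Working:
Step 1. series reduction of H1, H2 = (1 - s)/(6*s^3 - 8*s^2 - 14*s + 12)
Step 2. reduce the feedback loop with forward (H1*H2) and return H3 = (-4*s^3 + 2*s^2 + s + 1)/(24*s^5 - 20*s^4 - 66*s^3 + 12*s^2 + 7*s + 15)
That last expression is T(s); at s = 0 only the constant terms survive, so T(0) = 1/15.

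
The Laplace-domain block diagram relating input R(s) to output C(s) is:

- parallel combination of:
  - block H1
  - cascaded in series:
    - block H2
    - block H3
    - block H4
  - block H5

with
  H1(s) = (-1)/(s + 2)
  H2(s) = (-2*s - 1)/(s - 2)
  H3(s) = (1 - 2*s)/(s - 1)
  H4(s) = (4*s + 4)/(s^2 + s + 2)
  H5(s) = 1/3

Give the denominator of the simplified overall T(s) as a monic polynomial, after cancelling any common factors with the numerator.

First reduce the diagram to T(s).

Step 1. reduce the series chain H2, H3, H4: (16*s^3 + 16*s^2 - 4*s - 4)/(s^4 - 2*s^3 + s^2 - 4*s + 4)
Step 2. sum the parallel branches H1, (H2*H3*H4), H5: (s^5 + 45*s^4 + 147*s^3 + 79*s^2 - 28*s - 28)/(3*s^5 - 9*s^3 - 6*s^2 - 12*s + 24)
T(s) is the step-2 result (common factors already cancelled). Leading coefficient of the denominator: 3. Divide through by 3 for the monic polynomial.

Answer: s^5 - 3*s^3 - 2*s^2 - 4*s + 8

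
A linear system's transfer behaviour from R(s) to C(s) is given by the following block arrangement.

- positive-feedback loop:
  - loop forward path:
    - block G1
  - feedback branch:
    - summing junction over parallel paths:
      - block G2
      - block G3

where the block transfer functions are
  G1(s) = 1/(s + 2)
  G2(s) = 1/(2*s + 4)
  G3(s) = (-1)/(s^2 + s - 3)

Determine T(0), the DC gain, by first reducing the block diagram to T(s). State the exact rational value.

Answer: 12/17

Working:
[1] add G2, G3 (parallel) = (s^2 - s - 7)/(2*s^3 + 6*s^2 - 2*s - 12)
[2] feedback reduction of G1, (G2+G3) = (2*s^3 + 6*s^2 - 2*s - 12)/(2*s^4 + 10*s^3 + 9*s^2 - 15*s - 17)
Step 2 gives the overall T(s). Then T(0) = -12/(-17) = 12/17.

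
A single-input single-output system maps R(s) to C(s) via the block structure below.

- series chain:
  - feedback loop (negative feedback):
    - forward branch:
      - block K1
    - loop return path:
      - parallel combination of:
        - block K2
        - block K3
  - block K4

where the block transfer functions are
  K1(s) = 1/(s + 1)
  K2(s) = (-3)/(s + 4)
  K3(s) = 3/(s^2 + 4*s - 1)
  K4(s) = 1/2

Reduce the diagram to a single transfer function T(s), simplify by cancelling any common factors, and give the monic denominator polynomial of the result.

[1] add K2, K3 (parallel); result (-3*s^2 - 9*s + 15)/(s^3 + 8*s^2 + 15*s - 4)
[2] feedback reduction of K1, (K2+K3); result (s^3 + 8*s^2 + 15*s - 4)/(s^4 + 9*s^3 + 20*s^2 + 2*s + 11)
[3] combine [K1/(1+K1*(K2+K3))], K4 in series; result (s^3 + 8*s^2 + 15*s - 4)/(2*s^4 + 18*s^3 + 40*s^2 + 4*s + 22)
Step 3 gives the fully reduced T(s), with no common factor left to cancel. The denominator's leading coefficient is 2, so divide each of its coefficients by 2 to get the monic form.

Answer: s^4 + 9*s^3 + 20*s^2 + 2*s + 11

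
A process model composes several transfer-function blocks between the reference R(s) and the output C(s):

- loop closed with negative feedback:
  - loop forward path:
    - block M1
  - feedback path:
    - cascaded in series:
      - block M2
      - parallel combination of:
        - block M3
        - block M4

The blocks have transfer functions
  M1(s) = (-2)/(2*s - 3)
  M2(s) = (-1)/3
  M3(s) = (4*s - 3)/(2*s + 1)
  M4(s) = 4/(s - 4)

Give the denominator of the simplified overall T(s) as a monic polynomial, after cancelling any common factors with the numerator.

Answer: s^3 - 13*s^2/3 + 17*s/12 + 17/3

Working:
(1) add M3, M4 (parallel): (4*s^2 - 11*s + 16)/(2*s^2 - 7*s - 4)
(2) cascade M2, (M3+M4): (-4*s^2 + 11*s - 16)/(6*s^2 - 21*s - 12)
(3) feedback reduction of M1, (M2*(M3+M4)): (-12*s^2 + 42*s + 24)/(12*s^3 - 52*s^2 + 17*s + 68)
The result of step 3 is T(s) in lowest terms. Its denominator has leading coefficient 12; dividing the denominator through by 12 makes it monic.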